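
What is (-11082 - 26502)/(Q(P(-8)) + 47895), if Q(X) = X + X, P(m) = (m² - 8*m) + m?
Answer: -12528/16045 ≈ -0.78080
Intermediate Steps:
P(m) = m² - 7*m
Q(X) = 2*X
(-11082 - 26502)/(Q(P(-8)) + 47895) = (-11082 - 26502)/(2*(-8*(-7 - 8)) + 47895) = -37584/(2*(-8*(-15)) + 47895) = -37584/(2*120 + 47895) = -37584/(240 + 47895) = -37584/48135 = -37584*1/48135 = -12528/16045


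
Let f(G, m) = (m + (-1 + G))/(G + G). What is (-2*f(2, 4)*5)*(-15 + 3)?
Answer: 150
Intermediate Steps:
f(G, m) = (-1 + G + m)/(2*G) (f(G, m) = (-1 + G + m)/((2*G)) = (-1 + G + m)*(1/(2*G)) = (-1 + G + m)/(2*G))
(-2*f(2, 4)*5)*(-15 + 3) = (-(-1 + 2 + 4)/2*5)*(-15 + 3) = (-5/2*5)*(-12) = (-2*5/4*5)*(-12) = -5/2*5*(-12) = -25/2*(-12) = 150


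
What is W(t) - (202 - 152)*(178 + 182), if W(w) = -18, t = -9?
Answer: -18018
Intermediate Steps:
W(t) - (202 - 152)*(178 + 182) = -18 - (202 - 152)*(178 + 182) = -18 - 50*360 = -18 - 1*18000 = -18 - 18000 = -18018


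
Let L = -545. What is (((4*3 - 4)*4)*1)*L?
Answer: -17440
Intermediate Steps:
(((4*3 - 4)*4)*1)*L = (((4*3 - 4)*4)*1)*(-545) = (((12 - 4)*4)*1)*(-545) = ((8*4)*1)*(-545) = (32*1)*(-545) = 32*(-545) = -17440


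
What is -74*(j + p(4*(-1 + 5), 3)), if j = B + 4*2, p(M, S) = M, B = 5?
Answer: -2146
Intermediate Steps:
j = 13 (j = 5 + 4*2 = 5 + 8 = 13)
-74*(j + p(4*(-1 + 5), 3)) = -74*(13 + 4*(-1 + 5)) = -74*(13 + 4*4) = -74*(13 + 16) = -74*29 = -2146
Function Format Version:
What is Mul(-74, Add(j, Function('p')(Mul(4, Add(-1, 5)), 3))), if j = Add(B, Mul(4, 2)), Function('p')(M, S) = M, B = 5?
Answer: -2146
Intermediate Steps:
j = 13 (j = Add(5, Mul(4, 2)) = Add(5, 8) = 13)
Mul(-74, Add(j, Function('p')(Mul(4, Add(-1, 5)), 3))) = Mul(-74, Add(13, Mul(4, Add(-1, 5)))) = Mul(-74, Add(13, Mul(4, 4))) = Mul(-74, Add(13, 16)) = Mul(-74, 29) = -2146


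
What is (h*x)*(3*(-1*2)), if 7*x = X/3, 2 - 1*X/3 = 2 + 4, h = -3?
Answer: -72/7 ≈ -10.286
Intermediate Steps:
X = -12 (X = 6 - 3*(2 + 4) = 6 - 3*6 = 6 - 18 = -12)
x = -4/7 (x = (-12/3)/7 = (-12*1/3)/7 = (1/7)*(-4) = -4/7 ≈ -0.57143)
(h*x)*(3*(-1*2)) = (-3*(-4/7))*(3*(-1*2)) = 12*(3*(-2))/7 = (12/7)*(-6) = -72/7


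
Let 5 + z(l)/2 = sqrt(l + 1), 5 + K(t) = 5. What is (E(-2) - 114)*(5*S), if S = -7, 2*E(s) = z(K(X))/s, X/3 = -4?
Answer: 3920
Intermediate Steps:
X = -12 (X = 3*(-4) = -12)
K(t) = 0 (K(t) = -5 + 5 = 0)
z(l) = -10 + 2*sqrt(1 + l) (z(l) = -10 + 2*sqrt(l + 1) = -10 + 2*sqrt(1 + l))
E(s) = -4/s (E(s) = ((-10 + 2*sqrt(1 + 0))/s)/2 = ((-10 + 2*sqrt(1))/s)/2 = ((-10 + 2*1)/s)/2 = ((-10 + 2)/s)/2 = (-8/s)/2 = -4/s)
(E(-2) - 114)*(5*S) = (-4/(-2) - 114)*(5*(-7)) = (-4*(-1/2) - 114)*(-35) = (2 - 114)*(-35) = -112*(-35) = 3920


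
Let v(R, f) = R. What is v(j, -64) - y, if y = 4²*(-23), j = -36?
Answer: 332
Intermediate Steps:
y = -368 (y = 16*(-23) = -368)
v(j, -64) - y = -36 - 1*(-368) = -36 + 368 = 332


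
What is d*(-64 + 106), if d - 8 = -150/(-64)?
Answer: 6951/16 ≈ 434.44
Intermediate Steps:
d = 331/32 (d = 8 - 150/(-64) = 8 - 150*(-1/64) = 8 + 75/32 = 331/32 ≈ 10.344)
d*(-64 + 106) = 331*(-64 + 106)/32 = (331/32)*42 = 6951/16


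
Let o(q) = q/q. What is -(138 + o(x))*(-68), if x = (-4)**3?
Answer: 9452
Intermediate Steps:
x = -64
o(q) = 1
-(138 + o(x))*(-68) = -(138 + 1)*(-68) = -139*(-68) = -1*(-9452) = 9452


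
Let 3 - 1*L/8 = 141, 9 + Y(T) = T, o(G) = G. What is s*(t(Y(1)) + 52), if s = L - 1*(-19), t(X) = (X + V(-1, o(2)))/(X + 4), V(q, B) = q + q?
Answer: -118265/2 ≈ -59133.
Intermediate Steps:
Y(T) = -9 + T
L = -1104 (L = 24 - 8*141 = 24 - 1128 = -1104)
V(q, B) = 2*q
t(X) = (-2 + X)/(4 + X) (t(X) = (X + 2*(-1))/(X + 4) = (X - 2)/(4 + X) = (-2 + X)/(4 + X))
s = -1085 (s = -1104 - 1*(-19) = -1104 + 19 = -1085)
s*(t(Y(1)) + 52) = -1085*((-2 + (-9 + 1))/(4 + (-9 + 1)) + 52) = -1085*((-2 - 8)/(4 - 8) + 52) = -1085*(-10/(-4) + 52) = -1085*(-¼*(-10) + 52) = -1085*(5/2 + 52) = -1085*109/2 = -118265/2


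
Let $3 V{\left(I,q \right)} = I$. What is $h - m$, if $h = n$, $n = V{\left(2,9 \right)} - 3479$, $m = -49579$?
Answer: $\frac{138302}{3} \approx 46101.0$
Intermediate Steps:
$V{\left(I,q \right)} = \frac{I}{3}$
$n = - \frac{10435}{3}$ ($n = \frac{1}{3} \cdot 2 - 3479 = \frac{2}{3} - 3479 = - \frac{10435}{3} \approx -3478.3$)
$h = - \frac{10435}{3} \approx -3478.3$
$h - m = - \frac{10435}{3} - -49579 = - \frac{10435}{3} + 49579 = \frac{138302}{3}$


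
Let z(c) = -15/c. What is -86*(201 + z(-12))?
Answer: -34787/2 ≈ -17394.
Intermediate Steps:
-86*(201 + z(-12)) = -86*(201 - 15/(-12)) = -86*(201 - 15*(-1/12)) = -86*(201 + 5/4) = -86*809/4 = -34787/2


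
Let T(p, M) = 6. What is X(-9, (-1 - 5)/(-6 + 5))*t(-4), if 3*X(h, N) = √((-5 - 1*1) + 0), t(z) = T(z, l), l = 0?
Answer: 2*I*√6 ≈ 4.899*I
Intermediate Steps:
t(z) = 6
X(h, N) = I*√6/3 (X(h, N) = √((-5 - 1*1) + 0)/3 = √((-5 - 1) + 0)/3 = √(-6 + 0)/3 = √(-6)/3 = (I*√6)/3 = I*√6/3)
X(-9, (-1 - 5)/(-6 + 5))*t(-4) = (I*√6/3)*6 = 2*I*√6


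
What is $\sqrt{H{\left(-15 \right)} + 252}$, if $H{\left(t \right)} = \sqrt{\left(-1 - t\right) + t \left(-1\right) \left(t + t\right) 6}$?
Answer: $\sqrt{252 + i \sqrt{2686}} \approx 15.957 + 1.6239 i$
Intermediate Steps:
$H{\left(t \right)} = \sqrt{-1 - t - 12 t^{2}}$ ($H{\left(t \right)} = \sqrt{\left(-1 - t\right) + - t 2 t 6} = \sqrt{\left(-1 - t\right) + - t 12 t} = \sqrt{\left(-1 - t\right) - 12 t^{2}} = \sqrt{-1 - t - 12 t^{2}}$)
$\sqrt{H{\left(-15 \right)} + 252} = \sqrt{\sqrt{-1 - -15 - 12 \left(-15\right)^{2}} + 252} = \sqrt{\sqrt{-1 + 15 - 2700} + 252} = \sqrt{\sqrt{-2686} + 252} = \sqrt{i \sqrt{2686} + 252} = \sqrt{252 + i \sqrt{2686}}$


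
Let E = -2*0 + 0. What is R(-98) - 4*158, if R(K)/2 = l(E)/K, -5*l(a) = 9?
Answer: -154831/245 ≈ -631.96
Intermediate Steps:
E = 0 (E = 0 + 0 = 0)
l(a) = -9/5 (l(a) = -⅕*9 = -9/5)
R(K) = -18/(5*K) (R(K) = 2*(-9/(5*K)) = -18/(5*K))
R(-98) - 4*158 = -18/5/(-98) - 4*158 = -18/5*(-1/98) - 1*632 = 9/245 - 632 = -154831/245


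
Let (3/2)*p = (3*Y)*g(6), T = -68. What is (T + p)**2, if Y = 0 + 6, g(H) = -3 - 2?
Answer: 16384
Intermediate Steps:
g(H) = -5
Y = 6
p = -60 (p = 2*((3*6)*(-5))/3 = 2*(18*(-5))/3 = (2/3)*(-90) = -60)
(T + p)**2 = (-68 - 60)**2 = (-128)**2 = 16384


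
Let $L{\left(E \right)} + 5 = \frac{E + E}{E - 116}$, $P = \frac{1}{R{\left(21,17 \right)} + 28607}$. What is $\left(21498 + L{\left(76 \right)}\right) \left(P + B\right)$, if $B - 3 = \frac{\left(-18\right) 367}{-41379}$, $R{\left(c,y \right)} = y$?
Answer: $\frac{67018171252651}{987027080} \approx 67899.0$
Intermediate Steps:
$B = \frac{43581}{13793}$ ($B = 3 + \frac{\left(-18\right) 367}{-41379} = 3 - - \frac{2202}{13793} = 3 + \frac{2202}{13793} = \frac{43581}{13793} \approx 3.1596$)
$P = \frac{1}{28624}$ ($P = \frac{1}{17 + 28607} = \frac{1}{28624} \approx 3.4936 \cdot 10^{-5}$)
$L{\left(E \right)} = -5 + \frac{2 E}{-116 + E}$ ($L{\left(E \right)} = -5 + \frac{E + E}{E - 116} = -5 + \frac{2 E}{-116 + E}$)
$\left(21498 + L{\left(76 \right)}\right) \left(P + B\right) = \left(21498 + \frac{580 - 228}{-116 + 76}\right) \left(\frac{1}{28624} + \frac{43581}{13793}\right) = \left(21498 + \frac{580 - 228}{-40}\right) \frac{1247476337}{394810832} = \left(21498 - \frac{44}{5}\right) \frac{1247476337}{394810832} = \frac{107446}{5} \cdot \frac{1247476337}{394810832} = \frac{67018171252651}{987027080}$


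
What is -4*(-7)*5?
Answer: 140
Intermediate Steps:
-4*(-7)*5 = 28*5 = 140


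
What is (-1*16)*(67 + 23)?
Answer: -1440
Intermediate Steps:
(-1*16)*(67 + 23) = -16*90 = -1440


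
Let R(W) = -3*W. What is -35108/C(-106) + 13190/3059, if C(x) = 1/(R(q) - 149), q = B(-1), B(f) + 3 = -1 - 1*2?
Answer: 14068806922/3059 ≈ 4.5992e+6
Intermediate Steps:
B(f) = -6 (B(f) = -3 + (-1 - 1*2) = -3 + (-1 - 2) = -3 - 3 = -6)
q = -6
C(x) = -1/131 (C(x) = 1/(-3*(-6) - 149) = 1/(18 - 149) = 1/(-131) = -1/131)
-35108/C(-106) + 13190/3059 = -35108/(-1/131) + 13190/3059 = -35108*(-131) + 13190*(1/3059) = 4599148 + 13190/3059 = 14068806922/3059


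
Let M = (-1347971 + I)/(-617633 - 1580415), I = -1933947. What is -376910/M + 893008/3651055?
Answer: -1512386496384796528/5991231561745 ≈ -2.5243e+5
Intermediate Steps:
M = 1640959/1099024 (M = (-1347971 - 1933947)/(-617633 - 1580415) = -3281918/(-2198048) = -3281918*(-1/2198048) = 1640959/1099024 ≈ 1.4931)
-376910/M + 893008/3651055 = -376910/1640959/1099024 + 893008/3651055 = -376910*1099024/1640959 + 893008*(1/3651055) = -414233135840/1640959 + 893008/3651055 = -1512386496384796528/5991231561745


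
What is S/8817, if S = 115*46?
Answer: 5290/8817 ≈ 0.59998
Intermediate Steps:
S = 5290
S/8817 = 5290/8817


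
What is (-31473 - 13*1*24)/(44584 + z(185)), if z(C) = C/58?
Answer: -614510/862019 ≈ -0.71287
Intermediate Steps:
z(C) = C/58 (z(C) = C*(1/58) = C/58)
(-31473 - 13*1*24)/(44584 + z(185)) = (-31473 - 13*1*24)/(44584 + (1/58)*185) = (-31473 - 13*24)/(44584 + 185/58) = (-31473 - 312)/(2586057/58) = -31785*58/2586057 = -614510/862019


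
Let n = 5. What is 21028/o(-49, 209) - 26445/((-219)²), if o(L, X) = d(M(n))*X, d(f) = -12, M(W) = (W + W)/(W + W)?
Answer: -9952296/1113761 ≈ -8.9358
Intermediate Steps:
M(W) = 1 (M(W) = (2*W)/((2*W)) = (2*W)*(1/(2*W)) = 1)
o(L, X) = -12*X
21028/o(-49, 209) - 26445/((-219)²) = 21028/((-12*209)) - 26445/((-219)²) = 21028/(-2508) - 26445/47961 = 21028*(-1/2508) - 26445*1/47961 = -5257/627 - 8815/15987 = -9952296/1113761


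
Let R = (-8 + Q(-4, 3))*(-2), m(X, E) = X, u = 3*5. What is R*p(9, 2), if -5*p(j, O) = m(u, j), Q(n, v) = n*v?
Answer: -120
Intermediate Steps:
u = 15
p(j, O) = -3 (p(j, O) = -⅕*15 = -3)
R = 40 (R = (-8 - 4*3)*(-2) = (-8 - 12)*(-2) = -20*(-2) = 40)
R*p(9, 2) = 40*(-3) = -120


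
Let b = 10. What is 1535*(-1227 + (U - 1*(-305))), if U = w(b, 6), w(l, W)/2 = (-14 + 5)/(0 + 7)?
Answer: -9934520/7 ≈ -1.4192e+6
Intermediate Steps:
w(l, W) = -18/7 (w(l, W) = 2*((-14 + 5)/(0 + 7)) = 2*(-9/7) = -18/7)
U = -18/7 ≈ -2.5714
1535*(-1227 + (U - 1*(-305))) = 1535*(-1227 + (-18/7 - 1*(-305))) = 1535*(-1227 + (-18/7 + 305)) = 1535*(-1227 + 2117/7) = 1535*(-6472/7) = -9934520/7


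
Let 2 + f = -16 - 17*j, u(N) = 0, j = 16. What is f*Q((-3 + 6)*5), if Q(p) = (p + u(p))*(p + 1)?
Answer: -69600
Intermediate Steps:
Q(p) = p*(1 + p) (Q(p) = (p + 0)*(p + 1) = p*(1 + p))
f = -290 (f = -2 + (-16 - 17*16) = -2 + (-16 - 272) = -2 - 288 = -290)
f*Q((-3 + 6)*5) = -290*(-3 + 6)*5*(1 + (-3 + 6)*5) = -290*3*5*(1 + 3*5) = -4350*(1 + 15) = -4350*16 = -290*240 = -69600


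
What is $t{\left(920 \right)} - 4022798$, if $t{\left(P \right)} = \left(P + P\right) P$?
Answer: $-2329998$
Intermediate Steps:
$t{\left(P \right)} = 2 P^{2}$ ($t{\left(P \right)} = 2 P P = 2 P^{2}$)
$t{\left(920 \right)} - 4022798 = 2 \cdot 920^{2} - 4022798 = 2 \cdot 846400 - 4022798 = 1692800 - 4022798 = -2329998$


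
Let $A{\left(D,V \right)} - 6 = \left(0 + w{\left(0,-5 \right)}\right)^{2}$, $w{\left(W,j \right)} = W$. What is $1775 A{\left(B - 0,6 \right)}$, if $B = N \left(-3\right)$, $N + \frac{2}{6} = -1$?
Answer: $10650$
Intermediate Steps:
$N = - \frac{4}{3}$ ($N = - \frac{1}{3} - 1 = - \frac{4}{3} \approx -1.3333$)
$B = 4$ ($B = \left(- \frac{4}{3}\right) \left(-3\right) = 4$)
$A{\left(D,V \right)} = 6$ ($A{\left(D,V \right)} = 6 + \left(0 + 0\right)^{2} = 6 + 0^{2} = 6 + 0 = 6$)
$1775 A{\left(B - 0,6 \right)} = 1775 \cdot 6 = 10650$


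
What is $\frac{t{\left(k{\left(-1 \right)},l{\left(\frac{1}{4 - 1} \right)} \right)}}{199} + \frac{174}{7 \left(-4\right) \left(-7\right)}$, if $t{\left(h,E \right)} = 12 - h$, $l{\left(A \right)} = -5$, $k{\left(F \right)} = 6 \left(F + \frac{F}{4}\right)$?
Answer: $\frac{9612}{9751} \approx 0.98575$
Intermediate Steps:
$k{\left(F \right)} = \frac{15 F}{2}$ ($k{\left(F \right)} = 6 \left(F + F \frac{1}{4}\right) = 6 \left(F + \frac{F}{4}\right) = 6 \frac{5 F}{4} = \frac{15 F}{2}$)
$\frac{t{\left(k{\left(-1 \right)},l{\left(\frac{1}{4 - 1} \right)} \right)}}{199} + \frac{174}{7 \left(-4\right) \left(-7\right)} = \frac{12 - \frac{15}{2} \left(-1\right)}{199} + \frac{174}{7 \left(-4\right) \left(-7\right)} = \left(12 - - \frac{15}{2}\right) \frac{1}{199} + \frac{174}{\left(-28\right) \left(-7\right)} = \left(12 + \frac{15}{2}\right) \frac{1}{199} + \frac{174}{196} = \frac{39}{2} \cdot \frac{1}{199} + 174 \cdot \frac{1}{196} = \frac{39}{398} + \frac{87}{98} = \frac{9612}{9751}$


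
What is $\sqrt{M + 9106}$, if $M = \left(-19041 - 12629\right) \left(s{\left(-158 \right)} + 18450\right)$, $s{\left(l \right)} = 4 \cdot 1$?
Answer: $i \sqrt{584429074} \approx 24175.0 i$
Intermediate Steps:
$s{\left(l \right)} = 4$
$M = -584438180$ ($M = \left(-19041 - 12629\right) \left(4 + 18450\right) = \left(-31670\right) 18454 = -584438180$)
$\sqrt{M + 9106} = \sqrt{-584438180 + 9106} = \sqrt{-584429074} = i \sqrt{584429074}$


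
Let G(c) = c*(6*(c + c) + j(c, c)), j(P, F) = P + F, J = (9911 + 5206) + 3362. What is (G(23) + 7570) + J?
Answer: 33455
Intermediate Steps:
J = 18479 (J = 15117 + 3362 = 18479)
j(P, F) = F + P
G(c) = 14*c**2 (G(c) = c*(6*(c + c) + (c + c)) = c*(6*(2*c) + 2*c) = c*(12*c + 2*c) = c*(14*c) = 14*c**2)
(G(23) + 7570) + J = (14*23**2 + 7570) + 18479 = (14*529 + 7570) + 18479 = (7406 + 7570) + 18479 = 14976 + 18479 = 33455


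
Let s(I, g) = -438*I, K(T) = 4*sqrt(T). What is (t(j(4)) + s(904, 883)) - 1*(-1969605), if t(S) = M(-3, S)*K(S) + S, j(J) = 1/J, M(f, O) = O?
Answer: 6294615/4 ≈ 1.5737e+6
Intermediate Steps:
t(S) = S + 4*S**(3/2) (t(S) = S*(4*sqrt(S)) + S = 4*S**(3/2) + S = S + 4*S**(3/2))
(t(j(4)) + s(904, 883)) - 1*(-1969605) = ((1/4 + 4*(1/4)**(3/2)) - 438*904) - 1*(-1969605) = ((1/4 + 4*(1/4)**(3/2)) - 395952) + 1969605 = ((1/4 + 4*(1/8)) - 395952) + 1969605 = ((1/4 + 1/2) - 395952) + 1969605 = (3/4 - 395952) + 1969605 = -1583805/4 + 1969605 = 6294615/4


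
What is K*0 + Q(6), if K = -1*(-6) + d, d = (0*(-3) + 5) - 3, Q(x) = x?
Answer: 6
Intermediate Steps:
d = 2 (d = (0 + 5) - 3 = 5 - 3 = 2)
K = 8 (K = -1*(-6) + 2 = 6 + 2 = 8)
K*0 + Q(6) = 8*0 + 6 = 0 + 6 = 6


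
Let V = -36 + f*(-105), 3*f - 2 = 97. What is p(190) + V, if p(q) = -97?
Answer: -3598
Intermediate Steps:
f = 33 (f = ⅔ + (⅓)*97 = ⅔ + 97/3 = 33)
V = -3501 (V = -36 + 33*(-105) = -36 - 3465 = -3501)
p(190) + V = -97 - 3501 = -3598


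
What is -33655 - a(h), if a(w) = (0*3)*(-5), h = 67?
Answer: -33655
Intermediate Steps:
a(w) = 0 (a(w) = 0*(-5) = 0)
-33655 - a(h) = -33655 - 1*0 = -33655 + 0 = -33655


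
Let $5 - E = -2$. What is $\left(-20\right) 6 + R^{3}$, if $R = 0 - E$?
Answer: $-463$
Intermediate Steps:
$E = 7$ ($E = 5 - -2 = 5 + 2 = 7$)
$R = -7$ ($R = 0 - 7 = -7$)
$\left(-20\right) 6 + R^{3} = \left(-20\right) 6 + \left(-7\right)^{3} = -120 - 343 = -463$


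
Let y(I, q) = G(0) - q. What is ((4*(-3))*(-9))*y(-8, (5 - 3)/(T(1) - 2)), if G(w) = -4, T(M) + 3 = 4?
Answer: -216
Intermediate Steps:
T(M) = 1 (T(M) = -3 + 4 = 1)
y(I, q) = -4 - q
((4*(-3))*(-9))*y(-8, (5 - 3)/(T(1) - 2)) = ((4*(-3))*(-9))*(-4 - (5 - 3)/(1 - 2)) = (-12*(-9))*(-4 - 2/(-1)) = 108*(-4 - 2*(-1)) = 108*(-4 - 1*(-2)) = 108*(-4 + 2) = 108*(-2) = -216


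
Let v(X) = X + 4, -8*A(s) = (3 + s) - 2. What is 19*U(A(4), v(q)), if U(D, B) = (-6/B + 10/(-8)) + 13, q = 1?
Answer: 4009/20 ≈ 200.45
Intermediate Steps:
A(s) = -⅛ - s/8 (A(s) = -((3 + s) - 2)/8 = -(1 + s)/8 = -⅛ - s/8)
v(X) = 4 + X
U(D, B) = 47/4 - 6/B (U(D, B) = (-6/B + 10*(-⅛)) + 13 = (-6/B - 5/4) + 13 = (-5/4 - 6/B) + 13 = 47/4 - 6/B)
19*U(A(4), v(q)) = 19*(47/4 - 6/(4 + 1)) = 19*(47/4 - 6/5) = 19*(211/20) = 4009/20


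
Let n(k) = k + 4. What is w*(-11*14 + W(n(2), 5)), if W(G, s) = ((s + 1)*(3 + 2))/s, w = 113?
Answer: -16724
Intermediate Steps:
n(k) = 4 + k
W(G, s) = (5 + 5*s)/s (W(G, s) = ((1 + s)*5)/s = (5 + 5*s)/s)
w*(-11*14 + W(n(2), 5)) = 113*(-11*14 + (5 + 5/5)) = 113*(-154 + (5 + 5*(⅕))) = 113*(-154 + (5 + 1)) = 113*(-154 + 6) = 113*(-148) = -16724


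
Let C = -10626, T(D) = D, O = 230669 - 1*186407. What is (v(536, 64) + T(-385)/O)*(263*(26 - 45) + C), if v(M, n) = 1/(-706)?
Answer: 1234498214/7812243 ≈ 158.02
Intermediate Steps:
O = 44262 (O = 230669 - 186407 = 44262)
v(M, n) = -1/706
(v(536, 64) + T(-385)/O)*(263*(26 - 45) + C) = (-1/706 - 385/44262)*(263*(26 - 45) - 10626) = (-1/706 - 385*1/44262)*(263*(-19) - 10626) = (-1/706 - 385/44262)*(-4997 - 10626) = -79018/7812243*(-15623) = 1234498214/7812243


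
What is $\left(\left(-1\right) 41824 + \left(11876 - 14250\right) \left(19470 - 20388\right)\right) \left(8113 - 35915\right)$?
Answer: $-59426997416$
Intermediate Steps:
$\left(\left(-1\right) 41824 + \left(11876 - 14250\right) \left(19470 - 20388\right)\right) \left(8113 - 35915\right) = \left(-41824 - -2179332\right) \left(-27802\right) = \left(-41824 + 2179332\right) \left(-27802\right) = 2137508 \left(-27802\right) = -59426997416$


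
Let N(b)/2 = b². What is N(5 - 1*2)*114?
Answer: 2052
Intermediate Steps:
N(b) = 2*b²
N(5 - 1*2)*114 = (2*(5 - 1*2)²)*114 = (2*(5 - 2)²)*114 = (2*3²)*114 = (2*9)*114 = 18*114 = 2052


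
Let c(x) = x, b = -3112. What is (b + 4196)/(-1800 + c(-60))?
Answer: -271/465 ≈ -0.58280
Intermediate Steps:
(b + 4196)/(-1800 + c(-60)) = (-3112 + 4196)/(-1800 - 60) = 1084/(-1860) = 1084*(-1/1860) = -271/465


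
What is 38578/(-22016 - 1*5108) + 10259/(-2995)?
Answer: -196903113/40618190 ≈ -4.8477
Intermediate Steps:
38578/(-22016 - 1*5108) + 10259/(-2995) = 38578/(-22016 - 5108) + 10259*(-1/2995) = 38578/(-27124) - 10259/2995 = 38578*(-1/27124) - 10259/2995 = -19289/13562 - 10259/2995 = -196903113/40618190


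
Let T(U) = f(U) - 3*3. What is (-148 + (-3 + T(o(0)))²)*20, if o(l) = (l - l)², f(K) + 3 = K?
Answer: 1540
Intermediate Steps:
f(K) = -3 + K
o(l) = 0 (o(l) = 0² = 0)
T(U) = -12 + U (T(U) = (-3 + U) - 3*3 = (-3 + U) - 9 = -12 + U)
(-148 + (-3 + T(o(0)))²)*20 = (-148 + (-3 + (-12 + 0))²)*20 = (-148 + (-3 - 12)²)*20 = (-148 + (-15)²)*20 = (-148 + 225)*20 = 77*20 = 1540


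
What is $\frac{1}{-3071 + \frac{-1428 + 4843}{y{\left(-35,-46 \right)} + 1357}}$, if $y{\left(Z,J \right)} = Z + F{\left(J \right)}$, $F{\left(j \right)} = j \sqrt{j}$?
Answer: $- \frac{1132308358}{3474548414117} - \frac{31418 i \sqrt{46}}{3474548414117} \approx -0.00032589 - 6.1328 \cdot 10^{-8} i$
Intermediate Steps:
$F{\left(j \right)} = j^{\frac{3}{2}}$
$y{\left(Z,J \right)} = Z + J^{\frac{3}{2}}$
$\frac{1}{-3071 + \frac{-1428 + 4843}{y{\left(-35,-46 \right)} + 1357}} = \frac{1}{-3071 + \frac{-1428 + 4843}{\left(-35 + \left(-46\right)^{\frac{3}{2}}\right) + 1357}} = \frac{1}{-3071 + \frac{3415}{\left(-35 - 46 i \sqrt{46}\right) + 1357}} = \frac{1}{-3071 + \frac{3415}{1322 - 46 i \sqrt{46}}}$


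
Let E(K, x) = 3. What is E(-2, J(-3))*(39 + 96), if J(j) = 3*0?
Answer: 405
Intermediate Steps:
J(j) = 0
E(-2, J(-3))*(39 + 96) = 3*(39 + 96) = 3*135 = 405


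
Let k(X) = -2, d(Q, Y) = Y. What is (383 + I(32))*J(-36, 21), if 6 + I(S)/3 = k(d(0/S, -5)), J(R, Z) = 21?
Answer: 7539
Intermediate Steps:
I(S) = -24 (I(S) = -18 + 3*(-2) = -18 - 6 = -24)
(383 + I(32))*J(-36, 21) = (383 - 24)*21 = 359*21 = 7539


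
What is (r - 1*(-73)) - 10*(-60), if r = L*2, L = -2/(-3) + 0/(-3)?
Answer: 2023/3 ≈ 674.33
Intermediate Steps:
L = ⅔ (L = -2*(-⅓) + 0*(-⅓) = ⅔ + 0 = ⅔ ≈ 0.66667)
r = 4/3 (r = (⅔)*2 = 4/3 ≈ 1.3333)
(r - 1*(-73)) - 10*(-60) = (4/3 - 1*(-73)) - 10*(-60) = (4/3 + 73) + 600 = 223/3 + 600 = 2023/3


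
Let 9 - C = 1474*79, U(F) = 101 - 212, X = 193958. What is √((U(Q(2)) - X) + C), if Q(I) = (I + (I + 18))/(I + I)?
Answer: I*√310506 ≈ 557.23*I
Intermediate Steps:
Q(I) = (18 + 2*I)/(2*I) (Q(I) = (I + (18 + I))/((2*I)) = (18 + 2*I)*(1/(2*I)) = (18 + 2*I)/(2*I))
U(F) = -111
C = -116437 (C = 9 - 1474*79 = 9 - 1*116446 = 9 - 116446 = -116437)
√((U(Q(2)) - X) + C) = √((-111 - 1*193958) - 116437) = √((-111 - 193958) - 116437) = √(-194069 - 116437) = √(-310506) = I*√310506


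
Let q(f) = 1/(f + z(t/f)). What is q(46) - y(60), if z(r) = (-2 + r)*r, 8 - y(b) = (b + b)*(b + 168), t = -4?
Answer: 668209889/24430 ≈ 27352.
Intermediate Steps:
y(b) = 8 - 2*b*(168 + b) (y(b) = 8 - (b + b)*(b + 168) = 8 - 2*b*(168 + b))
z(r) = r*(-2 + r)
q(f) = 1/(f - 4*(-2 - 4/f)/f) (q(f) = 1/(f + (-4/f)*(-2 - 4/f)) = 1/(f - 4*(-2 - 4/f)/f))
q(46) - y(60) = 46**2/(16 + 46**3 + 8*46) - (8 - 336*60 - 2*60**2) = 2116/(16 + 97336 + 368) - (8 - 20160 - 2*3600) = 2116/97720 - (8 - 20160 - 7200) = 2116*(1/97720) - 1*(-27352) = 529/24430 + 27352 = 668209889/24430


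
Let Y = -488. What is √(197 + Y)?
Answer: I*√291 ≈ 17.059*I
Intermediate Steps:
√(197 + Y) = √(197 - 488) = √(-291) = I*√291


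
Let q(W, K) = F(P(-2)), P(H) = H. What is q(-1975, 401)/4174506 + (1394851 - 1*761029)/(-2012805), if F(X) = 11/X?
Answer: -587978847191/1867214788740 ≈ -0.31490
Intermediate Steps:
q(W, K) = -11/2 (q(W, K) = 11/(-2) = 11*(-1/2) = -11/2)
q(-1975, 401)/4174506 + (1394851 - 1*761029)/(-2012805) = -11/2/4174506 + (1394851 - 1*761029)/(-2012805) = -11/2*1/4174506 + (1394851 - 761029)*(-1/2012805) = -11/8349012 + 633822*(-1/2012805) = -11/8349012 - 211274/670935 = -587978847191/1867214788740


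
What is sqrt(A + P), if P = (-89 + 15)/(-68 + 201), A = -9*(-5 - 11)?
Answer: sqrt(2537374)/133 ≈ 11.977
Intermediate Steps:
A = 144 (A = -9*(-16) = 144)
P = -74/133 ≈ -0.55639
sqrt(A + P) = sqrt(144 - 74/133) = sqrt(19078/133) = sqrt(2537374)/133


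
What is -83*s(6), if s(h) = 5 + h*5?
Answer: -2905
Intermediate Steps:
s(h) = 5 + 5*h
-83*s(6) = -83*(5 + 5*6) = -83*(5 + 30) = -83*35 = -2905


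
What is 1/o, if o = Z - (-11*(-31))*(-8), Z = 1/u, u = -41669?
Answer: 41669/113673031 ≈ 0.00036657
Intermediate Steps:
Z = -1/41669 (Z = 1/(-41669) = -1/41669 ≈ -2.3999e-5)
o = 113673031/41669 (o = -1/41669 - (-11*(-31))*(-8) = -1/41669 - 341*(-8) = -1/41669 - 1*(-2728) = -1/41669 + 2728 = 113673031/41669 ≈ 2728.0)
1/o = 1/(113673031/41669) = 41669/113673031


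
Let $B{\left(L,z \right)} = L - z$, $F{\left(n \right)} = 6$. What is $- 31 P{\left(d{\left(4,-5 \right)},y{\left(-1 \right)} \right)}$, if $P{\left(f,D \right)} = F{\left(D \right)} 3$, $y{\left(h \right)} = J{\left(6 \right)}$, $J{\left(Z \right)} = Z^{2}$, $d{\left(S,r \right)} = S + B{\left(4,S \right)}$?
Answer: $-558$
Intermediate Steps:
$d{\left(S,r \right)} = 4$ ($d{\left(S,r \right)} = S - \left(-4 + S\right) = 4$)
$y{\left(h \right)} = 36$ ($y{\left(h \right)} = 6^{2} = 36$)
$P{\left(f,D \right)} = 18$ ($P{\left(f,D \right)} = 6 \cdot 3 = 18$)
$- 31 P{\left(d{\left(4,-5 \right)},y{\left(-1 \right)} \right)} = \left(-31\right) 18 = -558$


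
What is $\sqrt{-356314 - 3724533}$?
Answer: $i \sqrt{4080847} \approx 2020.1 i$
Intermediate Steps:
$\sqrt{-356314 - 3724533} = \sqrt{-4080847} = i \sqrt{4080847}$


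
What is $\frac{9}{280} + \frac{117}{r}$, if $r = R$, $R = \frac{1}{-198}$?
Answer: $- \frac{6486471}{280} \approx -23166.0$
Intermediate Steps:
$R = - \frac{1}{198} \approx -0.0050505$
$r = - \frac{1}{198} \approx -0.0050505$
$\frac{9}{280} + \frac{117}{r} = \frac{9}{280} + \frac{117}{- \frac{1}{198}} = 9 \cdot \frac{1}{280} + 117 \left(-198\right) = \frac{9}{280} - 23166 = - \frac{6486471}{280}$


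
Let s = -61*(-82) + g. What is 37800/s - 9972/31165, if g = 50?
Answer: 93971538/13120465 ≈ 7.1622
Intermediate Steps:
s = 5052 (s = -61*(-82) + 50 = 5002 + 50 = 5052)
37800/s - 9972/31165 = 37800/5052 - 9972/31165 = 37800*(1/5052) - 9972*1/31165 = 3150/421 - 9972/31165 = 93971538/13120465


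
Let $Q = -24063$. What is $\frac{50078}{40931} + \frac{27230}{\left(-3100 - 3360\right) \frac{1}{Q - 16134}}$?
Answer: $\frac{4480193527649}{26441426} \approx 1.6944 \cdot 10^{5}$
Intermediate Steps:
$\frac{50078}{40931} + \frac{27230}{\left(-3100 - 3360\right) \frac{1}{Q - 16134}} = \frac{50078}{40931} + \frac{27230}{\left(-3100 - 3360\right) \frac{1}{-24063 - 16134}} = 50078 \cdot \frac{1}{40931} + \frac{27230}{\left(-6460\right) \frac{1}{-40197}} = \frac{50078}{40931} + \frac{27230}{\left(-6460\right) \left(- \frac{1}{40197}\right)} = \frac{50078}{40931} + \frac{27230}{\frac{6460}{40197}} = \frac{50078}{40931} + 27230 \cdot \frac{40197}{6460} = \frac{50078}{40931} + \frac{109456431}{646} = \frac{4480193527649}{26441426}$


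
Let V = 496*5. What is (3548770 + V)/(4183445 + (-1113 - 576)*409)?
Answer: 1775625/1746322 ≈ 1.0168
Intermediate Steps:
V = 2480
(3548770 + V)/(4183445 + (-1113 - 576)*409) = (3548770 + 2480)/(4183445 + (-1113 - 576)*409) = 3551250/(4183445 - 1689*409) = 3551250/(4183445 - 690801) = 3551250/3492644 = 3551250*(1/3492644) = 1775625/1746322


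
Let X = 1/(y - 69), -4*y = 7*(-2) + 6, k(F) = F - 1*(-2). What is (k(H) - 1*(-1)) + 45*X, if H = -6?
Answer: -246/67 ≈ -3.6716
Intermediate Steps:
k(F) = 2 + F (k(F) = F + 2 = 2 + F)
y = 2 (y = -(7*(-2) + 6)/4 = -(-14 + 6)/4 = -1/4*(-8) = 2)
X = -1/67 (X = 1/(2 - 69) = 1/(-67) = -1/67 ≈ -0.014925)
(k(H) - 1*(-1)) + 45*X = ((2 - 6) - 1*(-1)) + 45*(-1/67) = (-4 + 1) - 45/67 = -3 - 45/67 = -246/67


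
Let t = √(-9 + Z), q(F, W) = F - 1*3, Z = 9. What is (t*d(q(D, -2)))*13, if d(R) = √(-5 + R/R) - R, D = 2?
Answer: 0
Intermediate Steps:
q(F, W) = -3 + F (q(F, W) = F - 3 = -3 + F)
t = 0 (t = √(-9 + 9) = √0 = 0)
d(R) = -R + 2*I (d(R) = √(-5 + 1) - R = √(-4) - R = 2*I - R = -R + 2*I)
(t*d(q(D, -2)))*13 = (0*(-(-3 + 2) + 2*I))*13 = (0*(-1*(-1) + 2*I))*13 = (0*(1 + 2*I))*13 = 0*13 = 0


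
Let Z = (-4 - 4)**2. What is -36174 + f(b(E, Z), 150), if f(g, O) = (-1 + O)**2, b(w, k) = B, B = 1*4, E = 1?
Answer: -13973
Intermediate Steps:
Z = 64 (Z = (-8)**2 = 64)
B = 4
b(w, k) = 4
-36174 + f(b(E, Z), 150) = -36174 + (-1 + 150)**2 = -36174 + 149**2 = -36174 + 22201 = -13973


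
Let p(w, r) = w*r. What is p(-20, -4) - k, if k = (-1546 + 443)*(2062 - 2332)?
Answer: -297730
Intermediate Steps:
k = 297810 (k = -1103*(-270) = 297810)
p(w, r) = r*w
p(-20, -4) - k = -4*(-20) - 1*297810 = 80 - 297810 = -297730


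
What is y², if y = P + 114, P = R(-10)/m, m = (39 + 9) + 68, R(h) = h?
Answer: 43652449/3364 ≈ 12976.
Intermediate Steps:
m = 116 (m = 48 + 68 = 116)
P = -5/58 (P = -10/116 = -10*1/116 = -5/58 ≈ -0.086207)
y = 6607/58 (y = -5/58 + 114 = 6607/58 ≈ 113.91)
y² = (6607/58)² = 43652449/3364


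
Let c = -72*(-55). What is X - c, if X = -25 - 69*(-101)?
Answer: 2984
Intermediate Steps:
c = 3960
X = 6944 (X = -25 + 6969 = 6944)
X - c = 6944 - 1*3960 = 6944 - 3960 = 2984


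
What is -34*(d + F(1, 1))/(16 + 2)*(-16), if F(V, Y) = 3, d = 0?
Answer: 272/3 ≈ 90.667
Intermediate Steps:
-34*(d + F(1, 1))/(16 + 2)*(-16) = -34*(0 + 3)/(16 + 2)*(-16) = -102/18*(-16) = -34*⅙*(-16) = -17/3*(-16) = 272/3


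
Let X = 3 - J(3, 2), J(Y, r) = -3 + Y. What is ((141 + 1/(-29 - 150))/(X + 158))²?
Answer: 636956644/830534761 ≈ 0.76692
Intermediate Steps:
X = 3 (X = 3 - (-3 + 3) = 3 - 1*0 = 3 + 0 = 3)
((141 + 1/(-29 - 150))/(X + 158))² = ((141 + 1/(-29 - 150))/(3 + 158))² = ((141 + 1/(-179))/161)² = ((141 - 1/179)*(1/161))² = ((25238/179)*(1/161))² = (25238/28819)² = 636956644/830534761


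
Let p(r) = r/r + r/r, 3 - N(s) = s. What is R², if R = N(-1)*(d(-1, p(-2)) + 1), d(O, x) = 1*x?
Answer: 144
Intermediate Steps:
N(s) = 3 - s
p(r) = 2 (p(r) = 1 + 1 = 2)
d(O, x) = x
R = 12 (R = (3 - 1*(-1))*(2 + 1) = (3 + 1)*3 = 4*3 = 12)
R² = 12² = 144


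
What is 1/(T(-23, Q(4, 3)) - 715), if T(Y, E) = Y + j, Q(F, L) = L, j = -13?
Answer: -1/751 ≈ -0.0013316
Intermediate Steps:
T(Y, E) = -13 + Y (T(Y, E) = Y - 13 = -13 + Y)
1/(T(-23, Q(4, 3)) - 715) = 1/((-13 - 23) - 715) = 1/(-36 - 715) = 1/(-751) = -1/751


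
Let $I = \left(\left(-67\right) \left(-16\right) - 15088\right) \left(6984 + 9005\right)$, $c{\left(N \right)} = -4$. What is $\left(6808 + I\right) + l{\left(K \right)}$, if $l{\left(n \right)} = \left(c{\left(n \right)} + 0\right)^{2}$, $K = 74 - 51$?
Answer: $-224095000$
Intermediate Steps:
$K = 23$
$I = -224101824$ ($I = \left(1072 - 15088\right) 15989 = \left(-14016\right) 15989 = -224101824$)
$l{\left(n \right)} = 16$ ($l{\left(n \right)} = \left(-4 + 0\right)^{2} = \left(-4\right)^{2} = 16$)
$\left(6808 + I\right) + l{\left(K \right)} = \left(6808 - 224101824\right) + 16 = -224095016 + 16 = -224095000$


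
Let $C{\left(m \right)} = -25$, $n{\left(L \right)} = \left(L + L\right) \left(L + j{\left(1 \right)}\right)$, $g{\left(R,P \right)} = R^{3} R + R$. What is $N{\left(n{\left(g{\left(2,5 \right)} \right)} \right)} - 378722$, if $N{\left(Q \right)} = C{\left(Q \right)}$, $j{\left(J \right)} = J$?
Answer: $-378747$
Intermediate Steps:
$g{\left(R,P \right)} = R + R^{4}$ ($g{\left(R,P \right)} = R^{4} + R = R + R^{4}$)
$n{\left(L \right)} = 2 L \left(1 + L\right)$ ($n{\left(L \right)} = \left(L + L\right) \left(L + 1\right) = 2 L \left(1 + L\right)$)
$N{\left(Q \right)} = -25$
$N{\left(n{\left(g{\left(2,5 \right)} \right)} \right)} - 378722 = -25 - 378722 = -378747$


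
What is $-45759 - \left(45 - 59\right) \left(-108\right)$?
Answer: $-47271$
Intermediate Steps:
$-45759 - \left(45 - 59\right) \left(-108\right) = -45759 - \left(-14\right) \left(-108\right) = -45759 - 1512 = -47271$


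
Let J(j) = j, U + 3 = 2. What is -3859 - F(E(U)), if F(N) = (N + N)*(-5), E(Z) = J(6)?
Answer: -3799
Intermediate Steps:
U = -1 (U = -3 + 2 = -1)
E(Z) = 6
F(N) = -10*N (F(N) = (2*N)*(-5) = -10*N)
-3859 - F(E(U)) = -3859 - (-10)*6 = -3859 - 1*(-60) = -3859 + 60 = -3799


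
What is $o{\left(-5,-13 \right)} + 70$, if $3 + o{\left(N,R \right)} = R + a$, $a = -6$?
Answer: $48$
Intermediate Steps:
$o{\left(N,R \right)} = -9 + R$ ($o{\left(N,R \right)} = -3 + \left(R - 6\right) = -3 + \left(-6 + R\right) = -9 + R$)
$o{\left(-5,-13 \right)} + 70 = \left(-9 - 13\right) + 70 = -22 + 70 = 48$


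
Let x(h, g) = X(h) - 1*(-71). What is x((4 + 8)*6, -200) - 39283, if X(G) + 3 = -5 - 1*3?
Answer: -39223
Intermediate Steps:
X(G) = -11 (X(G) = -3 + (-5 - 1*3) = -3 + (-5 - 3) = -3 - 8 = -11)
x(h, g) = 60 (x(h, g) = -11 - 1*(-71) = -11 + 71 = 60)
x((4 + 8)*6, -200) - 39283 = 60 - 39283 = -39223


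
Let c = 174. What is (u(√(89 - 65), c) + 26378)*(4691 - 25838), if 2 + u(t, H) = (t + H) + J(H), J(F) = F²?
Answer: -1201699422 - 42294*√6 ≈ -1.2018e+9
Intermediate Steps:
u(t, H) = -2 + H + t + H² (u(t, H) = -2 + ((t + H) + H²) = -2 + ((H + t) + H²) = -2 + (H + t + H²) = -2 + H + t + H²)
(u(√(89 - 65), c) + 26378)*(4691 - 25838) = ((-2 + 174 + √(89 - 65) + 174²) + 26378)*(4691 - 25838) = ((-2 + 174 + √24 + 30276) + 26378)*(-21147) = ((-2 + 174 + 2*√6 + 30276) + 26378)*(-21147) = ((30448 + 2*√6) + 26378)*(-21147) = (56826 + 2*√6)*(-21147) = -1201699422 - 42294*√6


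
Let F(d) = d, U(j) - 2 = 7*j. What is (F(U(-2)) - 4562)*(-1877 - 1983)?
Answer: 17655640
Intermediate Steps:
U(j) = 2 + 7*j
(F(U(-2)) - 4562)*(-1877 - 1983) = ((2 + 7*(-2)) - 4562)*(-1877 - 1983) = ((2 - 14) - 4562)*(-3860) = (-12 - 4562)*(-3860) = -4574*(-3860) = 17655640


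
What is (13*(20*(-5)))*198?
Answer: -257400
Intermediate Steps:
(13*(20*(-5)))*198 = (13*(-100))*198 = -1300*198 = -257400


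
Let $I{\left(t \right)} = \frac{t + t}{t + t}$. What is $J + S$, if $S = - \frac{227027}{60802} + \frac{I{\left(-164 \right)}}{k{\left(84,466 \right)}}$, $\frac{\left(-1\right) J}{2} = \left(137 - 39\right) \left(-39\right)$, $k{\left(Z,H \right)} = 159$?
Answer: $\frac{73862471101}{9667518} \approx 7640.3$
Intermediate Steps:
$J = 7644$ ($J = - 2 \left(137 - 39\right) \left(-39\right) = - 2 \cdot 98 \left(-39\right) = \left(-2\right) \left(-3822\right) = 7644$)
$I{\left(t \right)} = 1$ ($I{\left(t \right)} = \frac{2 t}{2 t} = 2 t \frac{1}{2 t} = 1$)
$S = - \frac{36036491}{9667518}$ ($S = - \frac{227027}{60802} + 1 \cdot \frac{1}{159} = \left(-227027\right) \frac{1}{60802} + 1 \cdot \frac{1}{159} = - \frac{227027}{60802} + \frac{1}{159} = - \frac{36036491}{9667518} \approx -3.7276$)
$J + S = 7644 - \frac{36036491}{9667518} = \frac{73862471101}{9667518}$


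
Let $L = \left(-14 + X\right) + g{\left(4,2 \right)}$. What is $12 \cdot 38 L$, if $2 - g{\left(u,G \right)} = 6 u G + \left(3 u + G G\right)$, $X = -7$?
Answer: $-37848$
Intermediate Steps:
$g{\left(u,G \right)} = 2 - G^{2} - 3 u - 6 G u$ ($g{\left(u,G \right)} = 2 - \left(6 u G + \left(3 u + G G\right)\right) = 2 - \left(6 G u + \left(3 u + G^{2}\right)\right) = 2 - \left(6 G u + \left(G^{2} + 3 u\right)\right) = 2 - \left(G^{2} + 3 u + 6 G u\right) = 2 - G^{2} - 3 u - 6 G u$)
$L = -83$ ($L = \left(-14 - 7\right) - \left(14 + 48\right) = -21 - 62 = -83$)
$12 \cdot 38 L = 12 \cdot 38 \left(-83\right) = 456 \left(-83\right) = -37848$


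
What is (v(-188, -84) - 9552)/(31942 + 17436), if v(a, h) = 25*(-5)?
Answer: -9677/49378 ≈ -0.19598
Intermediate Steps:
v(a, h) = -125
(v(-188, -84) - 9552)/(31942 + 17436) = (-125 - 9552)/(31942 + 17436) = -9677/49378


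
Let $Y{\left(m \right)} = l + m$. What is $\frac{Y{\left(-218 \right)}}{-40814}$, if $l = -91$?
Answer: $\frac{309}{40814} \approx 0.0075709$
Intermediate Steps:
$Y{\left(m \right)} = -91 + m$
$\frac{Y{\left(-218 \right)}}{-40814} = \frac{-91 - 218}{-40814} = \left(-309\right) \left(- \frac{1}{40814}\right) = \frac{309}{40814}$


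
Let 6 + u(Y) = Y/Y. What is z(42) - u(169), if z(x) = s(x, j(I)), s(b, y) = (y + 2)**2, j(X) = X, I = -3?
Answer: 6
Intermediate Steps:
s(b, y) = (2 + y)**2
z(x) = 1 (z(x) = (2 - 3)**2 = (-1)**2 = 1)
u(Y) = -5 (u(Y) = -6 + Y/Y = -6 + 1 = -5)
z(42) - u(169) = 1 - 1*(-5) = 1 + 5 = 6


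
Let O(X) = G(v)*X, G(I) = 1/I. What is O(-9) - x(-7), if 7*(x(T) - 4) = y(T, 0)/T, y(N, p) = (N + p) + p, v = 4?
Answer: -179/28 ≈ -6.3929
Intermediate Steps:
y(N, p) = N + 2*p
G(I) = 1/I
O(X) = X/4
x(T) = 29/7 (x(T) = 4 + ((T + 2*0)/T)/7 = 4 + ((T + 0)/T)/7 = 4 + (T/T)/7 = 4 + (⅐)*1 = 4 + ⅐ = 29/7)
O(-9) - x(-7) = (¼)*(-9) - 1*29/7 = -9/4 - 29/7 = -179/28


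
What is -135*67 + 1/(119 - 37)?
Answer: -741689/82 ≈ -9045.0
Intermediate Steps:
-135*67 + 1/(119 - 37) = -9045 + 1/82 = -741689/82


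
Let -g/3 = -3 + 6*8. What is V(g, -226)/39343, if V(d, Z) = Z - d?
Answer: -91/39343 ≈ -0.0023130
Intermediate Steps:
g = -135 (g = -3*(-3 + 6*8) = -3*(-3 + 48) = -3*45 = -135)
V(g, -226)/39343 = (-226 - 1*(-135))/39343 = (-226 + 135)*(1/39343) = -91*1/39343 = -91/39343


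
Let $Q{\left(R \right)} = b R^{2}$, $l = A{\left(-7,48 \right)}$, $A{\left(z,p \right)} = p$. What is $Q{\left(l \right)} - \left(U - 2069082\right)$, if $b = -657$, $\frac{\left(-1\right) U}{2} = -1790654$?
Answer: $-3025954$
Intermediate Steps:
$U = 3581308$ ($U = \left(-2\right) \left(-1790654\right) = 3581308$)
$l = 48$
$Q{\left(R \right)} = - 657 R^{2}$
$Q{\left(l \right)} - \left(U - 2069082\right) = - 657 \cdot 48^{2} - \left(3581308 - 2069082\right) = \left(-657\right) 2304 - 1512226 = -1513728 - 1512226 = -3025954$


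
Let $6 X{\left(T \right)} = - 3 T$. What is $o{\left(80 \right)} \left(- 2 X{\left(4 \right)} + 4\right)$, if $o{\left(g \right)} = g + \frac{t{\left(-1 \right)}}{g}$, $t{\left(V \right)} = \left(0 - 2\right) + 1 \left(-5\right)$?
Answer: $\frac{6393}{10} \approx 639.3$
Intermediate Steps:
$t{\left(V \right)} = -7$ ($t{\left(V \right)} = -2 - 5 = -7$)
$X{\left(T \right)} = - \frac{T}{2}$ ($X{\left(T \right)} = \frac{\left(-3\right) T}{6} = - \frac{T}{2}$)
$o{\left(g \right)} = g - \frac{7}{g}$
$o{\left(80 \right)} \left(- 2 X{\left(4 \right)} + 4\right) = \left(80 - \frac{7}{80}\right) \left(- 2 \left(\left(- \frac{1}{2}\right) 4\right) + 4\right) = \left(80 - \frac{7}{80}\right) \left(\left(-2\right) \left(-2\right) + 4\right) = \left(80 - \frac{7}{80}\right) \left(4 + 4\right) = \frac{6393}{80} \cdot 8 = \frac{6393}{10}$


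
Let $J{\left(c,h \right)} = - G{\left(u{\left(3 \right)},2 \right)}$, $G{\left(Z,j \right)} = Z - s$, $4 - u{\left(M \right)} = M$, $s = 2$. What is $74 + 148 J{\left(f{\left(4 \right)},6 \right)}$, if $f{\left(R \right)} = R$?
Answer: $222$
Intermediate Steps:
$u{\left(M \right)} = 4 - M$
$G{\left(Z,j \right)} = -2 + Z$ ($G{\left(Z,j \right)} = Z - 2 = -2 + Z$)
$J{\left(c,h \right)} = 1$ ($J{\left(c,h \right)} = - (-2 + \left(4 - 3\right)) = - (-2 + 1) = \left(-1\right) \left(-1\right) = 1$)
$74 + 148 J{\left(f{\left(4 \right)},6 \right)} = 74 + 148 \cdot 1 = 74 + 148 = 222$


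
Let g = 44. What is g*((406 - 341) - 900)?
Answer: -36740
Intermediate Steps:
g*((406 - 341) - 900) = 44*((406 - 341) - 900) = 44*(65 - 900) = 44*(-835) = -36740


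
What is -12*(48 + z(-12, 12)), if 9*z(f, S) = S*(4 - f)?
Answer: -832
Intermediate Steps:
z(f, S) = S*(4 - f)/9 (z(f, S) = (S*(4 - f))/9 = S*(4 - f)/9)
-12*(48 + z(-12, 12)) = -12*(48 + (⅑)*12*(4 - 1*(-12))) = -12*(48 + (⅑)*12*(4 + 12)) = -12*(48 + (⅑)*12*16) = -12*(48 + 64/3) = -12*208/3 = -832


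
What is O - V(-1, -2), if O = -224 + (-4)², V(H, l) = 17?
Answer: -225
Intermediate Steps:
O = -208 (O = -224 + 16 = -208)
O - V(-1, -2) = -208 - 1*17 = -208 - 17 = -225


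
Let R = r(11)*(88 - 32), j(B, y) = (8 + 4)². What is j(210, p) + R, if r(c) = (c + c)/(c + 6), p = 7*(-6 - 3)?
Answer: 3680/17 ≈ 216.47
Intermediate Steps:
p = -63 (p = 7*(-9) = -63)
r(c) = 2*c/(6 + c) (r(c) = (2*c)/(6 + c) = 2*c/(6 + c))
j(B, y) = 144 (j(B, y) = 12² = 144)
R = 1232/17 (R = (2*11/(6 + 11))*(88 - 32) = (2*11/17)*56 = (2*11*(1/17))*56 = (22/17)*56 = 1232/17 ≈ 72.471)
j(210, p) + R = 144 + 1232/17 = 3680/17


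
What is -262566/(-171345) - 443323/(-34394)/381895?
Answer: 7928398229269/5173790489810 ≈ 1.5324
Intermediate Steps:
-262566/(-171345) - 443323/(-34394)/381895 = -262566*(-1/171345) - 443323*(-1/34394)*(1/381895) = 87522/57115 + (15287/1186)*(1/381895) = 87522/57115 + 15287/452927470 = 7928398229269/5173790489810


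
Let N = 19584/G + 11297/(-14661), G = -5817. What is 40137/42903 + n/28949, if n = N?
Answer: 174739755642086/186810303617217 ≈ 0.93539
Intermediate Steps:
N = -117611891/28427679 (N = 19584/(-5817) + 11297/(-14661) = 19584*(-1/5817) + 11297*(-1/14661) = -6528/1939 - 11297/14661 = -117611891/28427679 ≈ -4.1372)
n = -117611891/28427679 ≈ -4.1372
40137/42903 + n/28949 = 40137/42903 - 117611891/28427679/28949 = 40137*(1/42903) - 117611891/28427679*1/28949 = 13379/14301 - 117611891/822952879371 = 174739755642086/186810303617217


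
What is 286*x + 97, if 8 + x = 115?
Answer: 30699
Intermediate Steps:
x = 107 (x = -8 + 115 = 107)
286*x + 97 = 286*107 + 97 = 30602 + 97 = 30699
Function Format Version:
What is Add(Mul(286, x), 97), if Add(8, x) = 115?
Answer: 30699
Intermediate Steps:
x = 107 (x = Add(-8, 115) = 107)
Add(Mul(286, x), 97) = Add(Mul(286, 107), 97) = Add(30602, 97) = 30699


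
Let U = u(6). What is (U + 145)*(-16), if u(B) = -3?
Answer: -2272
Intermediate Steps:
U = -3
(U + 145)*(-16) = (-3 + 145)*(-16) = 142*(-16) = -2272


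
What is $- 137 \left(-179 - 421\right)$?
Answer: $82200$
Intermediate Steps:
$- 137 \left(-179 - 421\right) = \left(-137\right) \left(-600\right) = 82200$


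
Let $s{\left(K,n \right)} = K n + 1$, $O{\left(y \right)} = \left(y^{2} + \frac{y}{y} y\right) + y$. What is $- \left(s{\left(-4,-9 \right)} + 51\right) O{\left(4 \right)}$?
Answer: $-2112$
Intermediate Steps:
$O{\left(y \right)} = y^{2} + 2 y$ ($O{\left(y \right)} = \left(y^{2} + 1 y\right) + y = \left(y^{2} + y\right) + y = \left(y + y^{2}\right) + y = y^{2} + 2 y$)
$s{\left(K,n \right)} = 1 + K n$
$- \left(s{\left(-4,-9 \right)} + 51\right) O{\left(4 \right)} = - \left(\left(1 - -36\right) + 51\right) 4 \left(2 + 4\right) = - \left(\left(1 + 36\right) + 51\right) 4 \cdot 6 = - \left(37 + 51\right) 24 = - 88 \cdot 24 = \left(-1\right) 2112 = -2112$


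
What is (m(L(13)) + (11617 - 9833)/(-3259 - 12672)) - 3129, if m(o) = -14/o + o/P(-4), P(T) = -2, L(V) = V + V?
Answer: -650852335/207103 ≈ -3142.6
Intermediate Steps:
L(V) = 2*V
m(o) = -14/o - o/2 (m(o) = -14/o + o/(-2) = -14/o + o*(-1/2) = -14/o - o/2)
(m(L(13)) + (11617 - 9833)/(-3259 - 12672)) - 3129 = ((-14/(2*13) - 13) + (11617 - 9833)/(-3259 - 12672)) - 3129 = ((-14/26 - 1/2*26) + 1784/(-15931)) - 3129 = ((-14*1/26 - 13) + 1784*(-1/15931)) - 3129 = ((-7/13 - 13) - 1784/15931) - 3129 = (-176/13 - 1784/15931) - 3129 = -2827048/207103 - 3129 = -650852335/207103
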